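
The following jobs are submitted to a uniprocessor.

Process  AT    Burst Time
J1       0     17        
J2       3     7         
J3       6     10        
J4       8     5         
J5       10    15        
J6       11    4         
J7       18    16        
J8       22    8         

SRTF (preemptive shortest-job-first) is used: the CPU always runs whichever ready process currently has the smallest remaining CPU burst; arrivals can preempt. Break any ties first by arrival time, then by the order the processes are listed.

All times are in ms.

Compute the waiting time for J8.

Timeline: | J1 0-3 | J2 3-10 | J4 10-15 | J6 15-19 | J3 19-29 | J8 29-37 | J1 37-51 | J5 51-66 | J7 66-82 |
Completion: J1=51  J2=10  J3=29  J4=15  J5=66  J6=19  J7=82  J8=37
Turnaround (C−A): J1=51  J2=7  J3=23  J4=7  J5=56  J6=8  J7=64  J8=15
Waiting(J8) = turnaround − burst = 15 − 8 = 7

7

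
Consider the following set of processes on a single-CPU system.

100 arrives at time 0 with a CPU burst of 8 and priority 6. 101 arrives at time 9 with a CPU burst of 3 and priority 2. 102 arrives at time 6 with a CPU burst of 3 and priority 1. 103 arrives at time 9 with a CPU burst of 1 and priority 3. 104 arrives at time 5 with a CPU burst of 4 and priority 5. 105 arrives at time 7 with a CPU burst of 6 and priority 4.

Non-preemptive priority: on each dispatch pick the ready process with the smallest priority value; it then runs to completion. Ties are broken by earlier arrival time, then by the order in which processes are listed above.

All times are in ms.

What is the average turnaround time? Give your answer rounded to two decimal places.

9.67

Schedule: | 100 0-8 | 102 8-11 | 101 11-14 | 103 14-15 | 105 15-21 | 104 21-25 |
Completion: 100=8  101=14  102=11  103=15  104=25  105=21
Turnaround times: 100=8, 101=5, 102=5, 103=6, 104=20, 105=14
Average turnaround = (8+5+5+6+20+14) / 6 = 58/6 = 9.67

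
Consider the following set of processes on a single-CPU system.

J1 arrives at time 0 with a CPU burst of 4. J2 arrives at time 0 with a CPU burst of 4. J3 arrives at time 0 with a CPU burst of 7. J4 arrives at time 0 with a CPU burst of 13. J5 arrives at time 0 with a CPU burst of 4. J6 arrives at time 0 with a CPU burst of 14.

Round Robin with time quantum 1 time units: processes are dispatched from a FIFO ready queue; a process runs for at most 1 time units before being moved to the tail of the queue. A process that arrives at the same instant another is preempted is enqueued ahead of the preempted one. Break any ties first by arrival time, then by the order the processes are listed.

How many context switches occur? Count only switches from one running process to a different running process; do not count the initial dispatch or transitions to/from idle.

44

Timeline: | J1 0-1 | J2 1-2 | J3 2-3 | J4 3-4 | J5 4-5 | J6 5-6 | J1 6-7 | J2 7-8 | J3 8-9 | J4 9-10 | J5 10-11 | J6 11-12 | J1 12-13 | J2 13-14 | J3 14-15 | J4 15-16 | J5 16-17 | J6 17-18 | J1 18-19 | J2 19-20 | J3 20-21 | J4 21-22 | J5 22-23 | J6 23-24 | J3 24-25 | J4 25-26 | J6 26-27 | J3 27-28 | J4 28-29 | J6 29-30 | J3 30-31 | J4 31-32 | J6 32-33 | J4 33-34 | J6 34-35 | J4 35-36 | J6 36-37 | J4 37-38 | J6 38-39 | J4 39-40 | J6 40-41 | J4 41-42 | J6 42-43 | J4 43-44 | J6 44-46 |
Completion: J1=19  J2=20  J3=31  J4=44  J5=23  J6=46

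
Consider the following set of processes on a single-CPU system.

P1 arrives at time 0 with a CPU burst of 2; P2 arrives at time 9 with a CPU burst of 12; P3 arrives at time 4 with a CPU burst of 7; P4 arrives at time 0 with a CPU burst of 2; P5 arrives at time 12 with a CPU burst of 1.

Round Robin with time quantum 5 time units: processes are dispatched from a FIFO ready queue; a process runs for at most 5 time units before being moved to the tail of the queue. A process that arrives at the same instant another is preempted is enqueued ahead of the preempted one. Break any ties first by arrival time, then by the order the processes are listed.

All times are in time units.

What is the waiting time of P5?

Schedule: | P1 0-2 | P4 2-4 | P3 4-9 | P2 9-14 | P3 14-16 | P5 16-17 | P2 17-24 |
Completion: P1=2  P2=24  P3=16  P4=4  P5=17
Turnaround (C−A): P1=2  P2=15  P3=12  P4=4  P5=5
Waiting(P5) = turnaround − burst = 5 − 1 = 4

4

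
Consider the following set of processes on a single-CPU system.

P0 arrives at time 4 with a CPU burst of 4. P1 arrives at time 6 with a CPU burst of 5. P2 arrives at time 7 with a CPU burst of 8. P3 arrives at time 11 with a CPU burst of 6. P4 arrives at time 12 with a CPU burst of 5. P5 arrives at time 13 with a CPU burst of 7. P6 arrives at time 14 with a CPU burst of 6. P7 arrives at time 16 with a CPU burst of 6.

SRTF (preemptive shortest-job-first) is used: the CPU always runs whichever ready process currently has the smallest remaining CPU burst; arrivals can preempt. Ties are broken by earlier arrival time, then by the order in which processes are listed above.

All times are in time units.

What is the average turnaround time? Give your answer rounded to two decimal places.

17.50

Timeline: | idle 0-4 | P0 4-8 | P1 8-13 | P4 13-18 | P3 18-24 | P6 24-30 | P7 30-36 | P5 36-43 | P2 43-51 |
Completion: P0=8  P1=13  P2=51  P3=24  P4=18  P5=43  P6=30  P7=36
Turnaround (C−A): P0=4  P1=7  P2=44  P3=13  P4=6  P5=30  P6=16  P7=20
Turnaround times: P0=4, P1=7, P2=44, P3=13, P4=6, P5=30, P6=16, P7=20
Average turnaround = (4+7+44+13+6+30+16+20) / 8 = 140/8 = 17.50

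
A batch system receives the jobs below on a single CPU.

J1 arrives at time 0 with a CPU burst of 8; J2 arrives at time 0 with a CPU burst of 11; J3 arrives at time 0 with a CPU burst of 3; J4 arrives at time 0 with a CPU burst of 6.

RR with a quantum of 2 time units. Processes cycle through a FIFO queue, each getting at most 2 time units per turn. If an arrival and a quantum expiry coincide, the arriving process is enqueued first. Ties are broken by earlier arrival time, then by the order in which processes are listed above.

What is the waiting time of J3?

10

Gantt: | J1 0-2 | J2 2-4 | J3 4-6 | J4 6-8 | J1 8-10 | J2 10-12 | J3 12-13 | J4 13-15 | J1 15-17 | J2 17-19 | J4 19-21 | J1 21-23 | J2 23-28 |
Completion: J1=23  J2=28  J3=13  J4=21
Turnaround (C−A): J1=23  J2=28  J3=13  J4=21
Waiting(J3) = turnaround − burst = 13 − 3 = 10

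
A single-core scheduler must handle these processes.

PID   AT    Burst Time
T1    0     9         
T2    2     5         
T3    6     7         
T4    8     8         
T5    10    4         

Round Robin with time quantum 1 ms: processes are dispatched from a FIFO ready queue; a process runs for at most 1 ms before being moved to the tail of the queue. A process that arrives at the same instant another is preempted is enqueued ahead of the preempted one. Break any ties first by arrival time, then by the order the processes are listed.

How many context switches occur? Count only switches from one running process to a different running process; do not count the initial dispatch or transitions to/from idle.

30

Timeline: | T1 0-2 | T2 2-3 | T1 3-4 | T2 4-5 | T1 5-6 | T2 6-7 | T3 7-8 | T1 8-9 | T2 9-10 | T4 10-11 | T3 11-12 | T1 12-13 | T5 13-14 | T2 14-15 | T4 15-16 | T3 16-17 | T1 17-18 | T5 18-19 | T4 19-20 | T3 20-21 | T1 21-22 | T5 22-23 | T4 23-24 | T3 24-25 | T1 25-26 | T5 26-27 | T4 27-28 | T3 28-29 | T4 29-30 | T3 30-31 | T4 31-33 |
Completion: T1=26  T2=15  T3=31  T4=33  T5=27
Turnaround (C−A): T1=26  T2=13  T3=25  T4=25  T5=17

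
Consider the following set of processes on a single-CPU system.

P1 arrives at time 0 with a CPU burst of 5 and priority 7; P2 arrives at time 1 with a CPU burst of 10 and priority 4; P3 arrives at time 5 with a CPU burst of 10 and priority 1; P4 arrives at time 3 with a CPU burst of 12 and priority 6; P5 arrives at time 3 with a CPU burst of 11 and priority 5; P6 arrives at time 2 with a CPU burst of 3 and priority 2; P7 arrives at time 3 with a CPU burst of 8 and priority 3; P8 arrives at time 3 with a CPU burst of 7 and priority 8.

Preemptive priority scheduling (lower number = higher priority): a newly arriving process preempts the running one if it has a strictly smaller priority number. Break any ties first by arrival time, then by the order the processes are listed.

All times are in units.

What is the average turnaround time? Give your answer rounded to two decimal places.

34.75

Timeline: | P1 0-1 | P2 1-2 | P6 2-5 | P3 5-15 | P7 15-23 | P2 23-32 | P5 32-43 | P4 43-55 | P1 55-59 | P8 59-66 |
Completion: P1=59  P2=32  P3=15  P4=55  P5=43  P6=5  P7=23  P8=66
Turnaround times: P1=59, P2=31, P3=10, P4=52, P5=40, P6=3, P7=20, P8=63
Average turnaround = (59+31+10+52+40+3+20+63) / 8 = 278/8 = 34.75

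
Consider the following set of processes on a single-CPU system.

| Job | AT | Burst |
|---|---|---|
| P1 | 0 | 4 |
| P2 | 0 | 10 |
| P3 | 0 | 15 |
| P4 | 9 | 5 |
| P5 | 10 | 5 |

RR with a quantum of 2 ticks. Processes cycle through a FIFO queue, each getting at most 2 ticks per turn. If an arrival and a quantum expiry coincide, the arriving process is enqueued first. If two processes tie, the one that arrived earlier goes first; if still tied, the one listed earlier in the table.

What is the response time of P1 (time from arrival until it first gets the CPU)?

0

Schedule: | P1 0-2 | P2 2-4 | P3 4-6 | P1 6-8 | P2 8-10 | P3 10-12 | P4 12-14 | P5 14-16 | P2 16-18 | P3 18-20 | P4 20-22 | P5 22-24 | P2 24-26 | P3 26-28 | P4 28-29 | P5 29-30 | P2 30-32 | P3 32-39 |
Completion: P1=8  P2=32  P3=39  P4=29  P5=30
Response(P1) = first start − arrival = 0 − 0 = 0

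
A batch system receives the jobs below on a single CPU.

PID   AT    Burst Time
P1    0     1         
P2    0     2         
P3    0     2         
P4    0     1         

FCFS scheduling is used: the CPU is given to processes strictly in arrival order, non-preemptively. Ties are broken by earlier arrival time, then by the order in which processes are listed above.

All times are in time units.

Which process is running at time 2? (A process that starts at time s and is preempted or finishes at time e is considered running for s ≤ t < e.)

Schedule: | P1 0-1 | P2 1-3 | P3 3-5 | P4 5-6 |
Completion: P1=1  P2=3  P3=5  P4=6

P2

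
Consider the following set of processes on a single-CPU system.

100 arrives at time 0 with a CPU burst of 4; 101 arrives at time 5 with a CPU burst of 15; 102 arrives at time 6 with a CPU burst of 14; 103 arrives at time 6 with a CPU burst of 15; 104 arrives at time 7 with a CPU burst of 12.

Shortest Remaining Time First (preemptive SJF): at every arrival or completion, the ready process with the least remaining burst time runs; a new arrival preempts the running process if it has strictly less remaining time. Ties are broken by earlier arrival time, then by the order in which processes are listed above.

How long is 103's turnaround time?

Timeline: | 100 0-4 | idle 4-5 | 101 5-7 | 104 7-19 | 101 19-32 | 102 32-46 | 103 46-61 |
Completion: 100=4  101=32  102=46  103=61  104=19
Turnaround(103) = completion − arrival = 61 − 6 = 55

55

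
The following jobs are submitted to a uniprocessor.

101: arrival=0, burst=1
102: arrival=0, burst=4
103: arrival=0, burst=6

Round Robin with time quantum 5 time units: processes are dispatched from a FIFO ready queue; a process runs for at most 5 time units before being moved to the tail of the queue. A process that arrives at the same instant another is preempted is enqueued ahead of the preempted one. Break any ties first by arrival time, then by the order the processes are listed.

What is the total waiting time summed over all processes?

6

Schedule: | 101 0-1 | 102 1-5 | 103 5-11 |
Completion: 101=1  102=5  103=11
Waiting = turnaround − burst: 101=0, 102=1, 103=5
Total waiting = 0 + 1 + 5 = 6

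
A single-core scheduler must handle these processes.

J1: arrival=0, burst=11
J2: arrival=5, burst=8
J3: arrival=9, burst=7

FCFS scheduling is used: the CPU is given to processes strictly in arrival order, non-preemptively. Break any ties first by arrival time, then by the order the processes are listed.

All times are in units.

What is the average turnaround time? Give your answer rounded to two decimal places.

Timeline: | J1 0-11 | J2 11-19 | J3 19-26 |
Completion: J1=11  J2=19  J3=26
Turnaround times: J1=11, J2=14, J3=17
Average turnaround = (11+14+17) / 3 = 42/3 = 14.00

14.00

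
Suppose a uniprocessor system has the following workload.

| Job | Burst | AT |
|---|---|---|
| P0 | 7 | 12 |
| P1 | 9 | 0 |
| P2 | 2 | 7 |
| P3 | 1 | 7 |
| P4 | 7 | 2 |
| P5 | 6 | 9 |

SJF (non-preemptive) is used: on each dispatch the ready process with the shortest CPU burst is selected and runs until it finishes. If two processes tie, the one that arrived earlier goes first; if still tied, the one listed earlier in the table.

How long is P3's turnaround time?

Gantt: | P1 0-9 | P3 9-10 | P2 10-12 | P5 12-18 | P4 18-25 | P0 25-32 |
Completion: P0=32  P1=9  P2=12  P3=10  P4=25  P5=18
Turnaround (C−A): P0=20  P1=9  P2=5  P3=3  P4=23  P5=9
Turnaround(P3) = completion − arrival = 10 − 7 = 3

3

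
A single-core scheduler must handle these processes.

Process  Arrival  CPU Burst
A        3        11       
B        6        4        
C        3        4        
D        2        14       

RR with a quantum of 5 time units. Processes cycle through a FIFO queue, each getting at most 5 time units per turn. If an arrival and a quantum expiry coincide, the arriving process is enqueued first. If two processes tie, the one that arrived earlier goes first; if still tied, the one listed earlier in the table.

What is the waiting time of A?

21

Schedule: | idle 0-2 | D 2-7 | A 7-12 | C 12-16 | B 16-20 | D 20-25 | A 25-30 | D 30-34 | A 34-35 |
Completion: A=35  B=20  C=16  D=34
Turnaround (C−A): A=32  B=14  C=13  D=32
Waiting(A) = turnaround − burst = 32 − 11 = 21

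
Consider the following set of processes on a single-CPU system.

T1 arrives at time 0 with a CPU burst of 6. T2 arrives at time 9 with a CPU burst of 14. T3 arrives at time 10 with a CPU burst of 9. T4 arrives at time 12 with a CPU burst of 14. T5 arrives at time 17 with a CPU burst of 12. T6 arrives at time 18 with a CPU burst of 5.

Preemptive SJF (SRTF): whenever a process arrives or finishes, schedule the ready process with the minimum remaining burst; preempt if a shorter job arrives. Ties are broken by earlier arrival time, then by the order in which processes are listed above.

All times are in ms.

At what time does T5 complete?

36

Gantt: | T1 0-6 | idle 6-9 | T2 9-10 | T3 10-19 | T6 19-24 | T5 24-36 | T2 36-49 | T4 49-63 |
Completion: T1=6  T2=49  T3=19  T4=63  T5=36  T6=24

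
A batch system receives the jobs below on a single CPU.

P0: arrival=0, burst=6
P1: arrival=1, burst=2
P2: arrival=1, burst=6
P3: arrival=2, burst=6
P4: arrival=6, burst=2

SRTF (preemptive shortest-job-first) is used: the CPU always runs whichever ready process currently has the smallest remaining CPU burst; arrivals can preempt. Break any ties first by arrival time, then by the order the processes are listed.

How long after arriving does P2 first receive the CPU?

9

Schedule: | P0 0-1 | P1 1-3 | P0 3-8 | P4 8-10 | P2 10-16 | P3 16-22 |
Completion: P0=8  P1=3  P2=16  P3=22  P4=10
Response(P2) = first start − arrival = 10 − 1 = 9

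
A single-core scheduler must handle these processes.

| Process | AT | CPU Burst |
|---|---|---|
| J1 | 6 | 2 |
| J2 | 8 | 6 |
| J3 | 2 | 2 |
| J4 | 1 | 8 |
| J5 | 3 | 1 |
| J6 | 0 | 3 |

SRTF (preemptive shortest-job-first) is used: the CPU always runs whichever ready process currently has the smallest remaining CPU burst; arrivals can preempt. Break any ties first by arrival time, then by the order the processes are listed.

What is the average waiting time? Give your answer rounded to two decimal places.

Schedule: | J6 0-3 | J5 3-4 | J3 4-6 | J1 6-8 | J2 8-14 | J4 14-22 |
Completion: J1=8  J2=14  J3=6  J4=22  J5=4  J6=3
Waiting times: J1=0, J2=0, J3=2, J4=13, J5=0, J6=0
Average waiting = (0+0+2+13+0+0) / 6 = 15/6 = 2.50

2.50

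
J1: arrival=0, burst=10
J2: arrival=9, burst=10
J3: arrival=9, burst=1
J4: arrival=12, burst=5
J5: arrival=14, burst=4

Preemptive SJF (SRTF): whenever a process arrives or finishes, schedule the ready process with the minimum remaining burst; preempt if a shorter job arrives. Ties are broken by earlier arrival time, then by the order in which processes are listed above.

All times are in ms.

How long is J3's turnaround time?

2

Schedule: | J1 0-10 | J3 10-11 | J2 11-12 | J4 12-17 | J5 17-21 | J2 21-30 |
Completion: J1=10  J2=30  J3=11  J4=17  J5=21
Turnaround (C−A): J1=10  J2=21  J3=2  J4=5  J5=7
Turnaround(J3) = completion − arrival = 11 − 9 = 2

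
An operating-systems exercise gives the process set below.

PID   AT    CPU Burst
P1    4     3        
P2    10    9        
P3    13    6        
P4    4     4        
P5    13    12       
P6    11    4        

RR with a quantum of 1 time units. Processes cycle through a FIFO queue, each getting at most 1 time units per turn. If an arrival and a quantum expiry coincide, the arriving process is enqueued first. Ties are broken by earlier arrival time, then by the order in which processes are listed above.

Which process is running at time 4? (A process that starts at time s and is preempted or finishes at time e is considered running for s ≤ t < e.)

P1

Timeline: | idle 0-4 | P1 4-5 | P4 5-6 | P1 6-7 | P4 7-8 | P1 8-9 | P4 9-10 | P2 10-11 | P4 11-12 | P6 12-13 | P2 13-14 | P3 14-15 | P5 15-16 | P6 16-17 | P2 17-18 | P3 18-19 | P5 19-20 | P6 20-21 | P2 21-22 | P3 22-23 | P5 23-24 | P6 24-25 | P2 25-26 | P3 26-27 | P5 27-28 | P2 28-29 | P3 29-30 | P5 30-31 | P2 31-32 | P3 32-33 | P5 33-34 | P2 34-35 | P5 35-36 | P2 36-37 | P5 37-42 |
Completion: P1=9  P2=37  P3=33  P4=12  P5=42  P6=25
Turnaround (C−A): P1=5  P2=27  P3=20  P4=8  P5=29  P6=14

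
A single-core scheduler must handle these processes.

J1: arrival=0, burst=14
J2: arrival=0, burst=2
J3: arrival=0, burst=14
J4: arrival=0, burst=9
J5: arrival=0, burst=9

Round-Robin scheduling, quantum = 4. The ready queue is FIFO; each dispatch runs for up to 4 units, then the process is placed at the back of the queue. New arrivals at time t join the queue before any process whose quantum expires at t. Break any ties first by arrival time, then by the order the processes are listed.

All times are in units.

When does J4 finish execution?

43

Schedule: | J1 0-4 | J2 4-6 | J3 6-10 | J4 10-14 | J5 14-18 | J1 18-22 | J3 22-26 | J4 26-30 | J5 30-34 | J1 34-38 | J3 38-42 | J4 42-43 | J5 43-44 | J1 44-46 | J3 46-48 |
Completion: J1=46  J2=6  J3=48  J4=43  J5=44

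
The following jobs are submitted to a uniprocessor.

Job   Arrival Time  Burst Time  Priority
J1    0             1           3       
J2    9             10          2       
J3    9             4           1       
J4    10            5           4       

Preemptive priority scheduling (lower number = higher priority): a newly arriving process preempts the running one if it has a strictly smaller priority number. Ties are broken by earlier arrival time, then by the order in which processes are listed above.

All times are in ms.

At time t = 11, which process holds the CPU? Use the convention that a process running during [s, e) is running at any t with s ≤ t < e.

J3

Gantt: | J1 0-1 | idle 1-9 | J3 9-13 | J2 13-23 | J4 23-28 |
Completion: J1=1  J2=23  J3=13  J4=28
Turnaround (C−A): J1=1  J2=14  J3=4  J4=18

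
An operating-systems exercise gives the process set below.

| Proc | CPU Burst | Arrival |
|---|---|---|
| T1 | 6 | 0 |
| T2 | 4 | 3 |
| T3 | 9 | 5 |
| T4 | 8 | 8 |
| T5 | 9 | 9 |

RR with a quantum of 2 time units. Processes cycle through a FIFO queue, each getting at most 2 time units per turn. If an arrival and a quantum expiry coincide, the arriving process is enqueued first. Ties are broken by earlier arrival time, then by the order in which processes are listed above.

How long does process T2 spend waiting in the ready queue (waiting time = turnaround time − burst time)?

Timeline: | T1 0-4 | T2 4-6 | T1 6-8 | T3 8-10 | T2 10-12 | T4 12-14 | T5 14-16 | T3 16-18 | T4 18-20 | T5 20-22 | T3 22-24 | T4 24-26 | T5 26-28 | T3 28-30 | T4 30-32 | T5 32-34 | T3 34-35 | T5 35-36 |
Completion: T1=8  T2=12  T3=35  T4=32  T5=36
Turnaround (C−A): T1=8  T2=9  T3=30  T4=24  T5=27
Waiting(T2) = turnaround − burst = 9 − 4 = 5

5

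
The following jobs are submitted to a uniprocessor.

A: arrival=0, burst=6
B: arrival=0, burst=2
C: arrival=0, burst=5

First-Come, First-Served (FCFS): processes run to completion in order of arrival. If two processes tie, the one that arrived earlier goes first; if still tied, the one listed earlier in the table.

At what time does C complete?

13

Gantt: | A 0-6 | B 6-8 | C 8-13 |
Completion: A=6  B=8  C=13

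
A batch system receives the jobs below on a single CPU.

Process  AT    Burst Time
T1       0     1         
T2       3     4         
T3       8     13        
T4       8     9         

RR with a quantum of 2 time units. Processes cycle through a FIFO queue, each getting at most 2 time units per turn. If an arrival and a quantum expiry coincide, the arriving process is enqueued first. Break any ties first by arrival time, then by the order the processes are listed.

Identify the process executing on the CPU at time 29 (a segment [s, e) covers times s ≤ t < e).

Gantt: | T1 0-1 | idle 1-3 | T2 3-7 | idle 7-8 | T3 8-10 | T4 10-12 | T3 12-14 | T4 14-16 | T3 16-18 | T4 18-20 | T3 20-22 | T4 22-24 | T3 24-26 | T4 26-27 | T3 27-30 |
Completion: T1=1  T2=7  T3=30  T4=27
Turnaround (C−A): T1=1  T2=4  T3=22  T4=19

T3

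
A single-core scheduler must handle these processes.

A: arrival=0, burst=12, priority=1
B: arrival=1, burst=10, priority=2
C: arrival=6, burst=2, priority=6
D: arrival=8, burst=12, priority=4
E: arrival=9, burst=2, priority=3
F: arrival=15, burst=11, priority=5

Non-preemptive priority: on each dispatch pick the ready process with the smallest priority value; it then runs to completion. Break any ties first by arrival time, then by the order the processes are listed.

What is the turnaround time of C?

Gantt: | A 0-12 | B 12-22 | E 22-24 | D 24-36 | F 36-47 | C 47-49 |
Completion: A=12  B=22  C=49  D=36  E=24  F=47
Turnaround (C−A): A=12  B=21  C=43  D=28  E=15  F=32
Turnaround(C) = completion − arrival = 49 − 6 = 43

43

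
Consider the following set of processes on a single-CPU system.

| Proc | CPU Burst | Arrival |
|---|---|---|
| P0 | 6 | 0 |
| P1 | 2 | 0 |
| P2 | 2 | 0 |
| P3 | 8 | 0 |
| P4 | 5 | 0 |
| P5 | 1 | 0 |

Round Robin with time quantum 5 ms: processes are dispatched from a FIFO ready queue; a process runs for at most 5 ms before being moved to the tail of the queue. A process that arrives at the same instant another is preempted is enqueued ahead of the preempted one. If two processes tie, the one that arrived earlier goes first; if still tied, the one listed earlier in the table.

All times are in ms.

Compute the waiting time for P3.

16

Schedule: | P0 0-5 | P1 5-7 | P2 7-9 | P3 9-14 | P4 14-19 | P5 19-20 | P0 20-21 | P3 21-24 |
Completion: P0=21  P1=7  P2=9  P3=24  P4=19  P5=20
Turnaround (C−A): P0=21  P1=7  P2=9  P3=24  P4=19  P5=20
Waiting(P3) = turnaround − burst = 24 − 8 = 16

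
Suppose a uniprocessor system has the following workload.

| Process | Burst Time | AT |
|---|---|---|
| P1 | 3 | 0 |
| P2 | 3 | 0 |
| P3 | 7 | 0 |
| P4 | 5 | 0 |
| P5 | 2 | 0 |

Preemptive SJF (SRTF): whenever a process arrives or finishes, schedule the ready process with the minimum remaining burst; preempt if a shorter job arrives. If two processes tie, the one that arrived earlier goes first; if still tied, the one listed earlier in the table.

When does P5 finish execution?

2

Timeline: | P5 0-2 | P1 2-5 | P2 5-8 | P4 8-13 | P3 13-20 |
Completion: P1=5  P2=8  P3=20  P4=13  P5=2
Turnaround (C−A): P1=5  P2=8  P3=20  P4=13  P5=2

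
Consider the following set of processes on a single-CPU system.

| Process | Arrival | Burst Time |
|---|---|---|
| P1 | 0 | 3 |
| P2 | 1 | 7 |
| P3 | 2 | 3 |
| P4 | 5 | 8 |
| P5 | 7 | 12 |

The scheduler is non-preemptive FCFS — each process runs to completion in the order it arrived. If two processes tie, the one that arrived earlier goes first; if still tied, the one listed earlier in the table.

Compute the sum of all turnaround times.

65

Schedule: | P1 0-3 | P2 3-10 | P3 10-13 | P4 13-21 | P5 21-33 |
Completion: P1=3  P2=10  P3=13  P4=21  P5=33
Turnaround (C−A): P1=3  P2=9  P3=11  P4=16  P5=26
Turnaround = completion − arrival: P1=3, P2=9, P3=11, P4=16, P5=26
Total turnaround = 3 + 9 + 11 + 16 + 26 = 65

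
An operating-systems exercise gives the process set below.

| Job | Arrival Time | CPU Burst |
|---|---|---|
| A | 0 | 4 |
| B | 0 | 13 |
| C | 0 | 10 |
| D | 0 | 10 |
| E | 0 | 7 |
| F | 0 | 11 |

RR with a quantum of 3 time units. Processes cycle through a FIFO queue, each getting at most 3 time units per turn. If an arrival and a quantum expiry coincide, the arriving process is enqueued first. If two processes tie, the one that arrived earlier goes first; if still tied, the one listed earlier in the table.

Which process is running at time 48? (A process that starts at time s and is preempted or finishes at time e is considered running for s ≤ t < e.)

Timeline: | A 0-3 | B 3-6 | C 6-9 | D 9-12 | E 12-15 | F 15-18 | A 18-19 | B 19-22 | C 22-25 | D 25-28 | E 28-31 | F 31-34 | B 34-37 | C 37-40 | D 40-43 | E 43-44 | F 44-47 | B 47-50 | C 50-51 | D 51-52 | F 52-54 | B 54-55 |
Completion: A=19  B=55  C=51  D=52  E=44  F=54
Turnaround (C−A): A=19  B=55  C=51  D=52  E=44  F=54

B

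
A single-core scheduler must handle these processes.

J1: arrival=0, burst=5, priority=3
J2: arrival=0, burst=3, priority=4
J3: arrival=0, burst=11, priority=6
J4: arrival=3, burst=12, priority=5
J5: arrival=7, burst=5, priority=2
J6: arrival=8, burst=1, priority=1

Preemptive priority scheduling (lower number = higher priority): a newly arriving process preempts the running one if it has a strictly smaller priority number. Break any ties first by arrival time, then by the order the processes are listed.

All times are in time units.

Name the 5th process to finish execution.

Timeline: | J1 0-5 | J2 5-7 | J5 7-8 | J6 8-9 | J5 9-13 | J2 13-14 | J4 14-26 | J3 26-37 |
Completion: J1=5  J2=14  J3=37  J4=26  J5=13  J6=9
Finish order: J1 → J6 → J5 → J2 → J4 → J3

J4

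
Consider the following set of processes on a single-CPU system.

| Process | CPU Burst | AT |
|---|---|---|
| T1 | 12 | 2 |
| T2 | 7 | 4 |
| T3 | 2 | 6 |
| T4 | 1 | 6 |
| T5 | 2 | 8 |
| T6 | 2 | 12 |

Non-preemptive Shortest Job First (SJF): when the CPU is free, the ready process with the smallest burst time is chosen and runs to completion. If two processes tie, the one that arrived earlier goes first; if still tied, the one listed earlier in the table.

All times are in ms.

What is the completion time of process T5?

Timeline: | idle 0-2 | T1 2-14 | T4 14-15 | T3 15-17 | T5 17-19 | T6 19-21 | T2 21-28 |
Completion: T1=14  T2=28  T3=17  T4=15  T5=19  T6=21

19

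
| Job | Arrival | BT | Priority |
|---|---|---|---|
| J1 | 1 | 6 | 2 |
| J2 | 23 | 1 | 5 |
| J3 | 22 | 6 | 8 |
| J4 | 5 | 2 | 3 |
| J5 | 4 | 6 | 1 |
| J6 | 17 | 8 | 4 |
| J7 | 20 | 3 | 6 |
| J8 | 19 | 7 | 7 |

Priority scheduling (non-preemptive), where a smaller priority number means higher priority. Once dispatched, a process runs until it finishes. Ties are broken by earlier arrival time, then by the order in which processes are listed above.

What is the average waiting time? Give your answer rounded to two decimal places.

5.38

Gantt: | idle 0-1 | J1 1-7 | J5 7-13 | J4 13-15 | idle 15-17 | J6 17-25 | J2 25-26 | J7 26-29 | J8 29-36 | J3 36-42 |
Completion: J1=7  J2=26  J3=42  J4=15  J5=13  J6=25  J7=29  J8=36
Turnaround (C−A): J1=6  J2=3  J3=20  J4=10  J5=9  J6=8  J7=9  J8=17
Waiting times: J1=0, J2=2, J3=14, J4=8, J5=3, J6=0, J7=6, J8=10
Average waiting = (0+2+14+8+3+0+6+10) / 8 = 43/8 = 5.38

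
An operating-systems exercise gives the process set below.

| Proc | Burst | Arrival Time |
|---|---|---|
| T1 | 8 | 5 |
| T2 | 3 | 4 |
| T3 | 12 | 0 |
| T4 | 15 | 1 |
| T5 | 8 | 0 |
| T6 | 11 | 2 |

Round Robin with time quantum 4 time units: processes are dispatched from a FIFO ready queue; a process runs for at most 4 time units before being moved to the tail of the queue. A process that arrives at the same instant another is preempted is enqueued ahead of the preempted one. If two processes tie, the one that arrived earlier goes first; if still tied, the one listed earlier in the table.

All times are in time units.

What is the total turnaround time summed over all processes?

Timeline: | T3 0-4 | T5 4-8 | T4 8-12 | T6 12-16 | T2 16-19 | T3 19-23 | T1 23-27 | T5 27-31 | T4 31-35 | T6 35-39 | T3 39-43 | T1 43-47 | T4 47-51 | T6 51-54 | T4 54-57 |
Completion: T1=47  T2=19  T3=43  T4=57  T5=31  T6=54
Turnaround (C−A): T1=42  T2=15  T3=43  T4=56  T5=31  T6=52
Turnaround = completion − arrival: T1=42, T2=15, T3=43, T4=56, T5=31, T6=52
Total turnaround = 42 + 15 + 43 + 56 + 31 + 52 = 239

239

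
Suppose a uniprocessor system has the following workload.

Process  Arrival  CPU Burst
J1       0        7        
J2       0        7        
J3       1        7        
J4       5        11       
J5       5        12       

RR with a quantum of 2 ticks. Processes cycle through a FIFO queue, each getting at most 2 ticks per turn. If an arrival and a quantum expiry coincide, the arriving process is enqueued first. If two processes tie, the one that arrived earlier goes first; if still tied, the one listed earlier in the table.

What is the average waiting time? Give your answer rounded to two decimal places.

23.80

Schedule: | J1 0-2 | J2 2-4 | J3 4-6 | J1 6-8 | J2 8-10 | J4 10-12 | J5 12-14 | J3 14-16 | J1 16-18 | J2 18-20 | J4 20-22 | J5 22-24 | J3 24-26 | J1 26-27 | J2 27-28 | J4 28-30 | J5 30-32 | J3 32-33 | J4 33-35 | J5 35-37 | J4 37-39 | J5 39-41 | J4 41-42 | J5 42-44 |
Completion: J1=27  J2=28  J3=33  J4=42  J5=44
Turnaround (C−A): J1=27  J2=28  J3=32  J4=37  J5=39
Waiting times: J1=20, J2=21, J3=25, J4=26, J5=27
Average waiting = (20+21+25+26+27) / 5 = 119/5 = 23.80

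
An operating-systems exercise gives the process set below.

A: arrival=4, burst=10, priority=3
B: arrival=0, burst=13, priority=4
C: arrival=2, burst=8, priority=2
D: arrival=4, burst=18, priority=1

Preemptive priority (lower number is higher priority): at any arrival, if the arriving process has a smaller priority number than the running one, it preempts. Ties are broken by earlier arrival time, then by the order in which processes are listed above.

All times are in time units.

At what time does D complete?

22

Schedule: | B 0-2 | C 2-4 | D 4-22 | C 22-28 | A 28-38 | B 38-49 |
Completion: A=38  B=49  C=28  D=22
Turnaround (C−A): A=34  B=49  C=26  D=18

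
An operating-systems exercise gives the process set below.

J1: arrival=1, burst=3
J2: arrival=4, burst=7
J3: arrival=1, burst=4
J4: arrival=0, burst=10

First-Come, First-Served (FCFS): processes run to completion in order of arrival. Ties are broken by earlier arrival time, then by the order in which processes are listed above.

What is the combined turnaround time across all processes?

Schedule: | J4 0-10 | J1 10-13 | J3 13-17 | J2 17-24 |
Completion: J1=13  J2=24  J3=17  J4=10
Turnaround = completion − arrival: J1=12, J2=20, J3=16, J4=10
Total turnaround = 12 + 20 + 16 + 10 = 58

58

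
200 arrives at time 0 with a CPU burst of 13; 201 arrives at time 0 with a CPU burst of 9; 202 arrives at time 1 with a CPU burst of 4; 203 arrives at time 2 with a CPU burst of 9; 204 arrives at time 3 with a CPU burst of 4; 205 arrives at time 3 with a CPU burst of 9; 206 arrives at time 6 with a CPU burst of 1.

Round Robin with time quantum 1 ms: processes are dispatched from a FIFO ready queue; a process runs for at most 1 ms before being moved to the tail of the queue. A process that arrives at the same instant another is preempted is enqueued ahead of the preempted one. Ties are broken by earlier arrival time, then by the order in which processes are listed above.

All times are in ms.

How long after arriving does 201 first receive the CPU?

Timeline: | 200 0-1 | 201 1-2 | 202 2-3 | 200 3-4 | 203 4-5 | 201 5-6 | 204 6-7 | 205 7-8 | 202 8-9 | 200 9-10 | 203 10-11 | 206 11-12 | 201 12-13 | 204 13-14 | 205 14-15 | 202 15-16 | 200 16-17 | 203 17-18 | 201 18-19 | 204 19-20 | 205 20-21 | 202 21-22 | 200 22-23 | 203 23-24 | 201 24-25 | 204 25-26 | 205 26-27 | 200 27-28 | 203 28-29 | 201 29-30 | 205 30-31 | 200 31-32 | 203 32-33 | 201 33-34 | 205 34-35 | 200 35-36 | 203 36-37 | 201 37-38 | 205 38-39 | 200 39-40 | 203 40-41 | 201 41-42 | 205 42-43 | 200 43-44 | 203 44-45 | 205 45-46 | 200 46-49 |
Completion: 200=49  201=42  202=22  203=45  204=26  205=46  206=12
Turnaround (C−A): 200=49  201=42  202=21  203=43  204=23  205=43  206=6
Response(201) = first start − arrival = 1 − 0 = 1

1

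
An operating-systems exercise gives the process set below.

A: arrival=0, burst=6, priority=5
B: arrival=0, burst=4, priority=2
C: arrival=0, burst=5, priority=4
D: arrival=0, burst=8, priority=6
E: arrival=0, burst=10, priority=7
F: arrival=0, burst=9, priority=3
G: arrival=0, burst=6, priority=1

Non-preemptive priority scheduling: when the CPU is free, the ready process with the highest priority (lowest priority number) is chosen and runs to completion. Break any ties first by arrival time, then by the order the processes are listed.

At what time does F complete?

19

Schedule: | G 0-6 | B 6-10 | F 10-19 | C 19-24 | A 24-30 | D 30-38 | E 38-48 |
Completion: A=30  B=10  C=24  D=38  E=48  F=19  G=6
Turnaround (C−A): A=30  B=10  C=24  D=38  E=48  F=19  G=6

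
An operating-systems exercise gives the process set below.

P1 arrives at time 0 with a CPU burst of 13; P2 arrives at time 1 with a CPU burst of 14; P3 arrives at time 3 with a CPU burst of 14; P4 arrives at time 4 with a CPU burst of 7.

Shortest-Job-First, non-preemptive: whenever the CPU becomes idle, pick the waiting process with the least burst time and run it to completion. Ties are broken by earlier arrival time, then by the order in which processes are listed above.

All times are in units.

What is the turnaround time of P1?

13

Gantt: | P1 0-13 | P4 13-20 | P2 20-34 | P3 34-48 |
Completion: P1=13  P2=34  P3=48  P4=20
Turnaround(P1) = completion − arrival = 13 − 0 = 13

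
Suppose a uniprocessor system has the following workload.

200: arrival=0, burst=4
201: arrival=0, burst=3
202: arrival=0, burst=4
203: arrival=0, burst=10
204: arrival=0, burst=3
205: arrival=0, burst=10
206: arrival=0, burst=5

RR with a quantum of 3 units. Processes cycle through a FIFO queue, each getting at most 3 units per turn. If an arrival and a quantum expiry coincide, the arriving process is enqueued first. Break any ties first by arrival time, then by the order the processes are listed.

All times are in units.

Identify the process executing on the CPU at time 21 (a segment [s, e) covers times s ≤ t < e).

200

Schedule: | 200 0-3 | 201 3-6 | 202 6-9 | 203 9-12 | 204 12-15 | 205 15-18 | 206 18-21 | 200 21-22 | 202 22-23 | 203 23-26 | 205 26-29 | 206 29-31 | 203 31-34 | 205 34-37 | 203 37-38 | 205 38-39 |
Completion: 200=22  201=6  202=23  203=38  204=15  205=39  206=31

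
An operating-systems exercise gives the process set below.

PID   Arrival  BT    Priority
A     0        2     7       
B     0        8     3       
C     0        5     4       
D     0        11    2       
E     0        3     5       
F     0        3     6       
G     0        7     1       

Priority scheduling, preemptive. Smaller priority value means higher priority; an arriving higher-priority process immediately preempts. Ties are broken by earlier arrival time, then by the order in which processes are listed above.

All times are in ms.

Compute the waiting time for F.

Schedule: | G 0-7 | D 7-18 | B 18-26 | C 26-31 | E 31-34 | F 34-37 | A 37-39 |
Completion: A=39  B=26  C=31  D=18  E=34  F=37  G=7
Turnaround (C−A): A=39  B=26  C=31  D=18  E=34  F=37  G=7
Waiting(F) = turnaround − burst = 37 − 3 = 34

34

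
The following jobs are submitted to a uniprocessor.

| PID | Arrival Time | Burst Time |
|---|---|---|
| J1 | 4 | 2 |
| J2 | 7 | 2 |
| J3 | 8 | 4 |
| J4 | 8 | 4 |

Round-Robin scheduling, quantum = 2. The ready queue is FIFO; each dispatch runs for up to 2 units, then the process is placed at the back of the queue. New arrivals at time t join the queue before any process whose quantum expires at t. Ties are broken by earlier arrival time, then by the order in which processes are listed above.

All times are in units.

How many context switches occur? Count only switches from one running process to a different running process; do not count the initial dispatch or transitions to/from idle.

Gantt: | idle 0-4 | J1 4-6 | idle 6-7 | J2 7-9 | J3 9-11 | J4 11-13 | J3 13-15 | J4 15-17 |
Completion: J1=6  J2=9  J3=15  J4=17

4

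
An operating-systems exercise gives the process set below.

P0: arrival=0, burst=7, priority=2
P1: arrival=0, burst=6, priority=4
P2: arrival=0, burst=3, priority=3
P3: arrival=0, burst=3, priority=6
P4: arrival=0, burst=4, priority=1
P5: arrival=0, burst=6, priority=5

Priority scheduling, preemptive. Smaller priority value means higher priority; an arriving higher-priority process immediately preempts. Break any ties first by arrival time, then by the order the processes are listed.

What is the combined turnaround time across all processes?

Gantt: | P4 0-4 | P0 4-11 | P2 11-14 | P1 14-20 | P5 20-26 | P3 26-29 |
Completion: P0=11  P1=20  P2=14  P3=29  P4=4  P5=26
Turnaround = completion − arrival: P0=11, P1=20, P2=14, P3=29, P4=4, P5=26
Total turnaround = 11 + 20 + 14 + 29 + 4 + 26 = 104

104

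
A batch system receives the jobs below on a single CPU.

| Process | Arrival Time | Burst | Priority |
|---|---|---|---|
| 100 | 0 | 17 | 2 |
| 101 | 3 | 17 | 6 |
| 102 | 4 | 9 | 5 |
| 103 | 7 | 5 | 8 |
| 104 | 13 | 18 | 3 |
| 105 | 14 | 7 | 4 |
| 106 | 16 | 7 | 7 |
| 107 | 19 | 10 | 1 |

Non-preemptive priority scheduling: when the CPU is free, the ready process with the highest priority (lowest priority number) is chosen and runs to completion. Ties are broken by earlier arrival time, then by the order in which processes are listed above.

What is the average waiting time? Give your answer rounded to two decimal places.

37.13

Schedule: | 100 0-17 | 104 17-35 | 107 35-45 | 105 45-52 | 102 52-61 | 101 61-78 | 106 78-85 | 103 85-90 |
Completion: 100=17  101=78  102=61  103=90  104=35  105=52  106=85  107=45
Waiting times: 100=0, 101=58, 102=48, 103=78, 104=4, 105=31, 106=62, 107=16
Average waiting = (0+58+48+78+4+31+62+16) / 8 = 297/8 = 37.13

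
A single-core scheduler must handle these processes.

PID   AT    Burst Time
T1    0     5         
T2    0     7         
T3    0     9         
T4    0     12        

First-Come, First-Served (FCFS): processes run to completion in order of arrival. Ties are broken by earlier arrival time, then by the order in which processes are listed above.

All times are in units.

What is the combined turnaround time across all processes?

71

Schedule: | T1 0-5 | T2 5-12 | T3 12-21 | T4 21-33 |
Completion: T1=5  T2=12  T3=21  T4=33
Turnaround = completion − arrival: T1=5, T2=12, T3=21, T4=33
Total turnaround = 5 + 12 + 21 + 33 = 71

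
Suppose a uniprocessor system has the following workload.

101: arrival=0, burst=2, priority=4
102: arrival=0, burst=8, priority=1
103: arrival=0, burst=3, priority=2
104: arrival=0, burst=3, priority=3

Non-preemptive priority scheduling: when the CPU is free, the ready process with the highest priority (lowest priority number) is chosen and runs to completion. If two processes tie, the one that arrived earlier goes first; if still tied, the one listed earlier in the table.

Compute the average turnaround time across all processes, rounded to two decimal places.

Timeline: | 102 0-8 | 103 8-11 | 104 11-14 | 101 14-16 |
Completion: 101=16  102=8  103=11  104=14
Turnaround (C−A): 101=16  102=8  103=11  104=14
Turnaround times: 101=16, 102=8, 103=11, 104=14
Average turnaround = (16+8+11+14) / 4 = 49/4 = 12.25

12.25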